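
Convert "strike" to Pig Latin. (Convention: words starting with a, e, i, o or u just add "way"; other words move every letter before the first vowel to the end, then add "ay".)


Word: "strike"
Starts with consonant(s) → move to end, add 'ay'
Consonant cluster: "str"
Pig Latin = "ikestray"


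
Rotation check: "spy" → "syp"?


Word: "spy", Candidate: "syp"
Method: check if candidate is substring of word+word
"spyspy" contains "syp"? No
Is rotation = No


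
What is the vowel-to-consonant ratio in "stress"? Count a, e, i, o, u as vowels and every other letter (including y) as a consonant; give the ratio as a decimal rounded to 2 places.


Word: "stress"
Vowels (a,e,i,o,u): 1
Consonants: 5
Ratio = 1/5
= 0.20


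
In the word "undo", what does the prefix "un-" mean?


Prefix: un-
Example: undo (un- + do)
Meaning = not / reverse


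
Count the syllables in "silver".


Word: "silver"
Syllable breakdown: sil-ver
Counting: 2 parts
= 2 syllables


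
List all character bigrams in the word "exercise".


Word: "exercise" (length 8)
Number of bigrams = 8 - 2 + 1 = 7
  Position 0: "ex"
  Position 1: "xe"
  Position 2: "er"
  Position 3: "rc"
  Position 4: "ci"
  Position 5: "is"
  Position 6: "se"
Bigrams = "ex", "xe", "er", "rc", "ci", "is", "se"


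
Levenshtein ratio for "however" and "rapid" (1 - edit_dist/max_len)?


Word 1: "however" (length 7)
Word 2: "rapid" (length 5)
One optimal edit sequence:
  1. delete 'h'  (+1)
  2. delete 'o'  (+1)
  3. substitute 'w' -> 'r'  (+1)
  4. substitute 'e' -> 'a'  (+1)
  5. substitute 'v' -> 'p'  (+1)
  6. substitute 'e' -> 'i'  (+1)
  7. substitute 'r' -> 'd'  (+1)
Edit distance = 7
Max length = max(7, 5) = 7
Similarity = 1 - 7/7
= 0.0000


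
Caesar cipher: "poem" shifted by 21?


Word: "poem"
Shift: 21
Each letter → (letter + shift) mod 26:
  'p' (15) + 21 = 10 → 'k'
  'o' (14) + 21 = 9 → 'j'
  'e' (4) + 21 = 25 → 'z'
  'm' (12) + 21 = 7 → 'h'
Result = "kjzh"


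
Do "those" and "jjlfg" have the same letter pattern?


Pattern of "those": [0, 1, 2, 3, 4]
Pattern of "jjlfg": [0, 0, 1, 2, 3]
Patterns do not match
Same pattern = No


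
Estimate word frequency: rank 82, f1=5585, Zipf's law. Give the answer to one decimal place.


Zipf's law: f(r) = f(1) / r
f(1) = 5585
f(82) = 5585 / 82
= 68.1 occurrences


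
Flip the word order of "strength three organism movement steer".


Original: "strength three organism movement steer"
Words (1..n): strength | three | organism | movement | steer
Reversed (n..1): steer | movement | organism | three | strength
Result = "steer movement organism three strength"


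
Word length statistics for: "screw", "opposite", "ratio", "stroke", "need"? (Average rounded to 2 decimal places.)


Lengths: "screw"=5, "opposite"=8, "ratio"=5, "stroke"=6, "need"=4
Sum = 28, Count = 5
Average = 28/5 = 5.60
= avg=5.60, min=4, max=8


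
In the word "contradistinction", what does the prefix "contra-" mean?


Prefix: contra-
As in: contradistinction -> contra- + distinction
Meaning = against


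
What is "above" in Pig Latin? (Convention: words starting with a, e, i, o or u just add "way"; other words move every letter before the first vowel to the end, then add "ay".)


Word: "above"
Starts with vowel → add 'way'
Pig Latin = "aboveway"


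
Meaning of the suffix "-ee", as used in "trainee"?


Suffix: -ee
Example: trainee = train + -ee
Meaning = one who receives


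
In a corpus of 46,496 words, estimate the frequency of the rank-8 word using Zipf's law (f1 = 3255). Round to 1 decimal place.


Zipf's law: f(r) = f(1) / r
f(1) = 3255
f(8) = 3255 / 8
= 406.9 occurrences


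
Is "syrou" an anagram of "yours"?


Word 1: "yours" → sorted: orsuy
Word 2: "syrou" → sorted: orsuy
Same letters? orsuy == orsuy
Anagram = Yes


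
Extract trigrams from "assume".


Word: "assume" (length 6)
Number of trigrams = 6 - 3 + 1 = 4
  Position 0: "ass"
  Position 1: "ssu"
  Position 2: "sum"
  Position 3: "ume"
Trigrams = "ass", "ssu", "sum", "ume"


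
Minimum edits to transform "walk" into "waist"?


Word 1: "walk" (length 4)
Word 2: "waist" (length 5)
One optimal edit sequence (insert/delete/substitute each cost 1):
  1. keep 'w'
  2. keep 'a'
  3. insert 'i'  (+1)
  4. substitute 'l' -> 's'  (+1)
  5. substitute 'k' -> 't'  (+1)
Total edit operations: 3
Edit distance = 3


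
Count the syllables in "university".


Word: "university"
Syllable breakdown: u / ni / ver / si / ty
Counting: 5 parts
= 5 syllables


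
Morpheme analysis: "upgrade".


Word: "upgrade"
Morphemes: up- | grade
Each morpheme carries meaning
= 2 morphemes


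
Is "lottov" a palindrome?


Word: "lottov"
Reversed: "vottol"
Forward == Backward? lottov != vottol
Palindrome = No


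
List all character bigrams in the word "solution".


Word: "solution" (length 8)
Number of bigrams = 8 - 2 + 1 = 7
  Position 0: "so"
  Position 1: "ol"
  Position 2: "lu"
  Position 3: "ut"
  Position 4: "ti"
  Position 5: "io"
  Position 6: "on"
Bigrams = "so", "ol", "lu", "ut", "ti", "io", "on"


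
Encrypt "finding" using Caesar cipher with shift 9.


Word: "finding"
Shift: 9
Each letter → (letter + shift) mod 26:
  'f' (5) + 9 = 14 → 'o'
  'i' (8) + 9 = 17 → 'r'
  'n' (13) + 9 = 22 → 'w'
  'd' (3) + 9 = 12 → 'm'
  'i' (8) + 9 = 17 → 'r'
  'n' (13) + 9 = 22 → 'w'
  'g' (6) + 9 = 15 → 'p'
Result = "orwmrwp"


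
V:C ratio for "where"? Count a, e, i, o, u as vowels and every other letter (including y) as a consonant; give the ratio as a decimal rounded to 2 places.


Word: "where"
Vowels (a,e,i,o,u): 2
Consonants: 3
Ratio = 2/3
= 0.67


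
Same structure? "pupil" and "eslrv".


Pattern of "pupil": [0, 1, 0, 2, 3]
Pattern of "eslrv": [0, 1, 2, 3, 4]
Patterns do not match
Same pattern = No


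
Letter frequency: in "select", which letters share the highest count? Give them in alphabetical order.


Word: "select"
Letter counts:
  'c': 1
  'e': 2
  'l': 1
  's': 1
  't': 1
Maximum count = 2
Most frequent = 'e' (2 times each)


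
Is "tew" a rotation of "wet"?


Word: "wet", Candidate: "tew"
Method: check if candidate is substring of word+word
"wetwet" contains "tew"? No
Is rotation = No


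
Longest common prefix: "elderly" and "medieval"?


Word 1: "elderly"
Word 2: "medieval"
Comparing from start:
  Pos 0: 'e' != 'm' (stop)
LCP = "" (length 0)


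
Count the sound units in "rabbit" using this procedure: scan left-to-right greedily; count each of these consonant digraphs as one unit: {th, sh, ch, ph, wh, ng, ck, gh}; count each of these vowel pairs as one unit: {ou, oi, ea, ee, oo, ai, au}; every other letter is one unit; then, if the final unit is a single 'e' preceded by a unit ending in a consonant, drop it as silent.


Word: "rabbit" (6 letters)
Left-to-right scan:
  (1) 'r' (letter)
  (2) 'a' (letter)
  (3) 'b' (letter)
  (4) 'b' (letter)
  (5) 'i' (letter)
  (6) 't' (letter)
Units from scan: 6
Sound units = 6 units


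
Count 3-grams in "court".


Word: "court" (length 5)
Number of 3-grams = length - 3 + 1 = 5 - 3 + 1
= 3


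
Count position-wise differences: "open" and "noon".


Comparing character by character (same length = 4):
  Pos 0: 'o' vs 'n' !=
  Pos 1: 'p' vs 'o' !=
  Pos 2: 'e' vs 'o' !=
  Pos 3: 'n' vs 'n' =
Hamming distance = 3


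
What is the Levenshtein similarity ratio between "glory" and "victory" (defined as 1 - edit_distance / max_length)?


Word 1: "glory" (length 5)
Word 2: "victory" (length 7)
One optimal edit sequence:
  1. insert 'v'  (+1)
  2. insert 'i'  (+1)
  3. substitute 'g' -> 'c'  (+1)
  4. substitute 'l' -> 't'  (+1)
  5. keep 'o'
  6. keep 'r'
  7. keep 'y'
Edit distance = 4
Max length = max(5, 7) = 7
Similarity = 1 - 4/7
= 0.4286


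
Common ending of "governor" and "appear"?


Word 1: "governor"
Word 2: "appear"
Comparing from end:
  Pos -1: 'r' == 'r'
  Pos -2: 'o' != 'a' (stop)
LCS = "r" (length 1)


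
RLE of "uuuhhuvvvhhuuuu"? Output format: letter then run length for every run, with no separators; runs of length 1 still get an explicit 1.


String: "uuuhhuvvvhhuuuu"
Scanning for consecutive runs:
  'u' x 3
  'h' x 2
  'u' x 1
  'v' x 3
  'h' x 2
  'u' x 4
RLE = "u3h2u1v3h2u4"


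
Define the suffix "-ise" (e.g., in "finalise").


Suffix: -ise
As in: finalise -> final + -ise
Meaning = to make


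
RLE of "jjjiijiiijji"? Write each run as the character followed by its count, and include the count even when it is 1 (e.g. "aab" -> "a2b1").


String: "jjjiijiiijji"
Scanning for consecutive runs:
  'j' x 3
  'i' x 2
  'j' x 1
  'i' x 3
  'j' x 2
  'i' x 1
RLE = "j3i2j1i3j2i1"


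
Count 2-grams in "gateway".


Word: "gateway" (length 7)
Number of 2-grams = length - 2 + 1 = 7 - 2 + 1
= 6


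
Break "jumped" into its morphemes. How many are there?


Word: "jumped"
Morphemes: jump / -ed
Each morpheme carries meaning
= 2 morphemes


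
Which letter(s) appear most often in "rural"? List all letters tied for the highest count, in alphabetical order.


Word: "rural"
Letter counts:
  'a': 1
  'l': 1
  'r': 2
  'u': 1
Maximum count = 2
Most frequent = 'r' (2 times each)


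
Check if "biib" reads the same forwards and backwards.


Word: "biib"
Reversed: "biib"
Forward == Backward? biib == biib
Palindrome = Yes


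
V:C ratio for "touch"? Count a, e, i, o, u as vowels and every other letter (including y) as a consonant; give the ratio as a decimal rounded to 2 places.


Word: "touch"
Vowels (a,e,i,o,u): 2
Consonants: 3
Ratio = 2/3
= 0.67


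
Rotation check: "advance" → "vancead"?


Word: "advance", Candidate: "vancead"
Method: check if candidate is substring of word+word
"advanceadvance" contains "vancead"? Yes
Is rotation = Yes


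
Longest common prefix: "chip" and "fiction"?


Word 1: "chip"
Word 2: "fiction"
Comparing from start:
  Pos 0: 'c' != 'f' (stop)
LCP = "" (length 0)


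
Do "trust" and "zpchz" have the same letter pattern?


Pattern of "trust": [0, 1, 2, 3, 0]
Pattern of "zpchz": [0, 1, 2, 3, 0]
Patterns match
Same pattern = Yes


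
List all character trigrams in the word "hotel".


Word: "hotel" (length 5)
Number of trigrams = 5 - 3 + 1 = 3
  Position 0: "hot"
  Position 1: "ote"
  Position 2: "tel"
Trigrams = "hot", "ote", "tel"


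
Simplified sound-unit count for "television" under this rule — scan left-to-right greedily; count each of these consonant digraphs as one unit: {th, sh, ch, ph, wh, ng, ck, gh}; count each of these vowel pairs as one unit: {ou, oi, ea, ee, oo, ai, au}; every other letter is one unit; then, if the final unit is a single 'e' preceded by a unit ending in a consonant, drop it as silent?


Word: "television" (10 letters)
Left-to-right scan:
  [1] 't' (letter)
  [2] 'e' (letter)
  [3] 'l' (letter)
  [4] 'e' (letter)
  [5] 'v' (letter)
  [6] 'i' (letter)
  [7] 's' (letter)
  [8] 'i' (letter)
  [9] 'o' (letter)
  [10] 'n' (letter)
Units from scan: 10
Sound units = 10 units


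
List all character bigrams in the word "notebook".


Word: "notebook" (length 8)
Number of bigrams = 8 - 2 + 1 = 7
  Position 0: "no"
  Position 1: "ot"
  Position 2: "te"
  Position 3: "eb"
  Position 4: "bo"
  Position 5: "oo"
  Position 6: "ok"
Bigrams = "no", "ot", "te", "eb", "bo", "oo", "ok"


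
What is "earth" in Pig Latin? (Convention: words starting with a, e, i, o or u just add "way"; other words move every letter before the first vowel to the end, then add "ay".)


Word: "earth"
Starts with vowel → add 'way'
Pig Latin = "earthway"


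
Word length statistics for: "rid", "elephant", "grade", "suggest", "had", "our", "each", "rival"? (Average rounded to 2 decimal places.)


Lengths: "rid"=3, "elephant"=8, "grade"=5, "suggest"=7, "had"=3, "our"=3, "each"=4, "rival"=5
Sum = 38, Count = 8
Average = 38/8 = 4.75
= avg=4.75, min=3, max=8


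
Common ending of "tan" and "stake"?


Word 1: "tan"
Word 2: "stake"
Comparing from end:
  Pos -1: 'n' != 'e' (stop)
LCS = "" (length 0)


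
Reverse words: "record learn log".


Original: "record learn log"
Words (1..n): record | learn | log
Reversed (n..1): log | learn | record
Result = "log learn record"


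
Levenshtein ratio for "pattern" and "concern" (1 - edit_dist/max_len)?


Word 1: "pattern" (length 7)
Word 2: "concern" (length 7)
One optimal edit sequence:
  1. substitute 'p' -> 'c'  (+1)
  2. substitute 'a' -> 'o'  (+1)
  3. substitute 't' -> 'n'  (+1)
  4. substitute 't' -> 'c'  (+1)
  5. keep 'e'
  6. keep 'r'
  7. keep 'n'
Edit distance = 4
Max length = max(7, 7) = 7
Similarity = 1 - 4/7
= 0.4286


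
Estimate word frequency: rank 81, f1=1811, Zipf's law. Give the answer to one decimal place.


Zipf's law: f(r) = f(1) / r
f(1) = 1811
f(81) = 1811 / 81
= 22.4 occurrences


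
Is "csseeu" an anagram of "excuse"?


Word 1: "excuse" → sorted: ceesux
Word 2: "csseeu" → sorted: ceessu
Same letters? ceesux != ceessu
Anagram = No


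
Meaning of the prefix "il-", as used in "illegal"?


Prefix: il-
Example: illegal = il- + legal
Meaning = not


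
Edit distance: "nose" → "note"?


Word 1: "nose" (length 4)
Word 2: "note" (length 4)
One optimal edit sequence (insert/delete/substitute each cost 1):
  1. keep 'n'
  2. keep 'o'
  3. substitute 's' -> 't'  (+1)
  4. keep 'e'
Total edit operations: 1
Edit distance = 1


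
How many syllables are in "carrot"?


Word: "carrot"
Syllable breakdown: car-rot
Counting: 2 parts
= 2 syllables


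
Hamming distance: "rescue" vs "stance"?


Comparing character by character (same length = 6):
  Pos 0: 'r' vs 's' !=
  Pos 1: 'e' vs 't' !=
  Pos 2: 's' vs 'a' !=
  Pos 3: 'c' vs 'n' !=
  Pos 4: 'u' vs 'c' !=
  Pos 5: 'e' vs 'e' =
Hamming distance = 5


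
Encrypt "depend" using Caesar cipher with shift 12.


Word: "depend"
Shift: 12
Each letter → (letter + shift) mod 26:
  'd' (3) + 12 = 15 → 'p'
  'e' (4) + 12 = 16 → 'q'
  'p' (15) + 12 = 1 → 'b'
  'e' (4) + 12 = 16 → 'q'
  'n' (13) + 12 = 25 → 'z'
  'd' (3) + 12 = 15 → 'p'
Result = "pqbqzp"


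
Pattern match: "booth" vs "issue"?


Pattern of "booth": [0, 1, 1, 2, 3]
Pattern of "issue": [0, 1, 1, 2, 3]
Patterns match
Same pattern = Yes


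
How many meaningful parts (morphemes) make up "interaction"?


Word: "interaction"
Morphemes: inter- / act / -ion
Each morpheme carries meaning
= 3 morphemes


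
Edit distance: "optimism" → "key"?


Word 1: "optimism" (length 8)
Word 2: "key" (length 3)
One optimal edit sequence (insert/delete/substitute each cost 1):
  1. delete 'o'  (+1)
  2. delete 'p'  (+1)
  3. delete 't'  (+1)
  4. delete 'i'  (+1)
  5. delete 'm'  (+1)
  6. substitute 'i' -> 'k'  (+1)
  7. substitute 's' -> 'e'  (+1)
  8. substitute 'm' -> 'y'  (+1)
Total edit operations: 8
Edit distance = 8


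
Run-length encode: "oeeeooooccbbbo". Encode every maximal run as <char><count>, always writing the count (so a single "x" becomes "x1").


String: "oeeeooooccbbbo"
Scanning for consecutive runs:
  'o' x 1
  'e' x 3
  'o' x 4
  'c' x 2
  'b' x 3
  'o' x 1
RLE = "o1e3o4c2b3o1"


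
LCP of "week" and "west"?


Word 1: "week"
Word 2: "west"
Comparing from start:
  Pos 0: 'w' == 'w'
  Pos 1: 'e' == 'e'
  Pos 2: 'e' != 's' (stop)
LCP = "we" (length 2)


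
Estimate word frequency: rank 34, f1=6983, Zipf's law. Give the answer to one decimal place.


Zipf's law: f(r) = f(1) / r
f(1) = 6983
f(34) = 6983 / 34
= 205.4 occurrences


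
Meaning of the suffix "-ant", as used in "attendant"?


Suffix: -ant
Example: attendant = attend + -ant
Meaning = one who / that which


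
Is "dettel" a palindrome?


Word: "dettel"
Reversed: "letted"
Forward == Backward? dettel != letted
Palindrome = No


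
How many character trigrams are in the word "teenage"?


Word: "teenage" (length 7)
Number of 3-grams = length - 3 + 1 = 7 - 3 + 1
= 5


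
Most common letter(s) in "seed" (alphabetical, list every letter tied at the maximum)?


Word: "seed"
Letter counts:
  'd': 1
  'e': 2
  's': 1
Maximum count = 2
Most frequent = 'e' (2 times each)


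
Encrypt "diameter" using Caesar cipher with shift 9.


Word: "diameter"
Shift: 9
Each letter → (letter + shift) mod 26:
  'd' (3) + 9 = 12 → 'm'
  'i' (8) + 9 = 17 → 'r'
  'a' (0) + 9 = 9 → 'j'
  'm' (12) + 9 = 21 → 'v'
  'e' (4) + 9 = 13 → 'n'
  't' (19) + 9 = 2 → 'c'
  'e' (4) + 9 = 13 → 'n'
  'r' (17) + 9 = 0 → 'a'
Result = "mrjvncna"


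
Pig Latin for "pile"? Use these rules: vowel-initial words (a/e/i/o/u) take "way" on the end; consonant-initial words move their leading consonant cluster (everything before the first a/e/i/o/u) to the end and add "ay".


Word: "pile"
Starts with consonant(s) → move to end, add 'ay'
Consonant cluster: "p"
Pig Latin = "ilepay"


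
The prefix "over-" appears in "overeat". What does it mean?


Prefix: over-
Example: overeat (over- + eat)
Meaning = excessive


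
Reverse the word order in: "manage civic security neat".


Original: "manage civic security neat"
Words (1..n): manage | civic | security | neat
Reversed (n..1): neat | security | civic | manage
Result = "neat security civic manage"


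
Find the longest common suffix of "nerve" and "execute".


Word 1: "nerve"
Word 2: "execute"
Comparing from end:
  Pos -1: 'e' == 'e'
  Pos -2: 'v' != 't' (stop)
LCS = "e" (length 1)


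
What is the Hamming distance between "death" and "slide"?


Comparing character by character (same length = 5):
  Pos 0: 'd' vs 's' !=
  Pos 1: 'e' vs 'l' !=
  Pos 2: 'a' vs 'i' !=
  Pos 3: 't' vs 'd' !=
  Pos 4: 'h' vs 'e' !=
Hamming distance = 5


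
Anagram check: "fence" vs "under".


Word 1: "fence" → sorted: ceefn
Word 2: "under" → sorted: denru
Same letters? ceefn != denru
Anagram = No


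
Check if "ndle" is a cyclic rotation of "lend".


Word: "lend", Candidate: "ndle"
Method: check if candidate is substring of word+word
"lendlend" contains "ndle"? Yes
Is rotation = Yes


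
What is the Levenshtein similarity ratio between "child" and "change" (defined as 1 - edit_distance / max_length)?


Word 1: "child" (length 5)
Word 2: "change" (length 6)
One optimal edit sequence:
  1. keep 'c'
  2. keep 'h'
  3. insert 'a'  (+1)
  4. substitute 'i' -> 'n'  (+1)
  5. substitute 'l' -> 'g'  (+1)
  6. substitute 'd' -> 'e'  (+1)
Edit distance = 4
Max length = max(5, 6) = 6
Similarity = 1 - 4/6
= 0.3333


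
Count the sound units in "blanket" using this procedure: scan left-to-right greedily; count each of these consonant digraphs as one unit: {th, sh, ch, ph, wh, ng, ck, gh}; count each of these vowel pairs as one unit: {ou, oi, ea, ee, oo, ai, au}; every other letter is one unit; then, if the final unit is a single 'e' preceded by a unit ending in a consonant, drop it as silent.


Word: "blanket" (7 letters)
Left-to-right scan:
  (1) 'b' (letter)
  (2) 'l' (letter)
  (3) 'a' (letter)
  (4) 'n' (letter)
  (5) 'k' (letter)
  (6) 'e' (letter)
  (7) 't' (letter)
Units from scan: 7
Sound units = 7 units


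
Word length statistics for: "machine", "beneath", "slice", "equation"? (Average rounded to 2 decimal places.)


Lengths: "machine"=7, "beneath"=7, "slice"=5, "equation"=8
Sum = 27, Count = 4
Average = 27/4 = 6.75
= avg=6.75, min=5, max=8


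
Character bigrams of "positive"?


Word: "positive" (length 8)
Number of bigrams = 8 - 2 + 1 = 7
  Position 0: "po"
  Position 1: "os"
  Position 2: "si"
  Position 3: "it"
  Position 4: "ti"
  Position 5: "iv"
  Position 6: "ve"
Bigrams = "po", "os", "si", "it", "ti", "iv", "ve"


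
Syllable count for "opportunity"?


Word: "opportunity"
Syllable breakdown: op-por-tu-ni-ty
Counting: 5 parts
= 5 syllables


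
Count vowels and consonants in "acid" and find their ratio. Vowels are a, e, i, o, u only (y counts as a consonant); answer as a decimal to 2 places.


Word: "acid"
Vowels (a,e,i,o,u): 2
Consonants: 2
Ratio = 2/2
= 1.00


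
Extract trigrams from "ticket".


Word: "ticket" (length 6)
Number of trigrams = 6 - 3 + 1 = 4
  Position 0: "tic"
  Position 1: "ick"
  Position 2: "cke"
  Position 3: "ket"
Trigrams = "tic", "ick", "cke", "ket"


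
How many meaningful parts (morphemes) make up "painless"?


Word: "painless"
Morphemes: pain / -less
Each morpheme carries meaning
= 2 morphemes


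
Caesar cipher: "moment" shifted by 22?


Word: "moment"
Shift: 22
Each letter → (letter + shift) mod 26:
  'm' (12) + 22 = 8 → 'i'
  'o' (14) + 22 = 10 → 'k'
  'm' (12) + 22 = 8 → 'i'
  'e' (4) + 22 = 0 → 'a'
  'n' (13) + 22 = 9 → 'j'
  't' (19) + 22 = 15 → 'p'
Result = "ikiajp"


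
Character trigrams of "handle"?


Word: "handle" (length 6)
Number of trigrams = 6 - 3 + 1 = 4
  Position 0: "han"
  Position 1: "and"
  Position 2: "ndl"
  Position 3: "dle"
Trigrams = "han", "and", "ndl", "dle"


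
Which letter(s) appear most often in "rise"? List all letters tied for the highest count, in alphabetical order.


Word: "rise"
Letter counts:
  'e': 1
  'i': 1
  'r': 1
  's': 1
Maximum count = 1
Most frequent = 'e', 'i', 'r', 's' (1 time each)


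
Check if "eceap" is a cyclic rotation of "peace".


Word: "peace", Candidate: "eceap"
Method: check if candidate is substring of word+word
"peacepeace" contains "eceap"? No
Is rotation = No


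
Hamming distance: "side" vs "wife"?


Comparing character by character (same length = 4):
  Pos 0: 's' vs 'w' !=
  Pos 1: 'i' vs 'i' =
  Pos 2: 'd' vs 'f' !=
  Pos 3: 'e' vs 'e' =
Hamming distance = 2


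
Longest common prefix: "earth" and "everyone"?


Word 1: "earth"
Word 2: "everyone"
Comparing from start:
  Pos 0: 'e' == 'e'
  Pos 1: 'a' != 'v' (stop)
LCP = "e" (length 1)


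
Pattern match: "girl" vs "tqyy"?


Pattern of "girl": [0, 1, 2, 3]
Pattern of "tqyy": [0, 1, 2, 2]
Patterns do not match
Same pattern = No


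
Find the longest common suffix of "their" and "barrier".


Word 1: "their"
Word 2: "barrier"
Comparing from end:
  Pos -1: 'r' == 'r'
  Pos -2: 'i' != 'e' (stop)
LCS = "r" (length 1)


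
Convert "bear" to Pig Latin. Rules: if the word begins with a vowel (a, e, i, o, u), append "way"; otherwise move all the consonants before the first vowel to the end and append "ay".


Word: "bear"
Starts with consonant(s) → move to end, add 'ay'
Consonant cluster: "b"
Pig Latin = "earbay"


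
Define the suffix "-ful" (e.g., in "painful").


Suffix: -ful
Example: painful = pain + -ful
Meaning = full of


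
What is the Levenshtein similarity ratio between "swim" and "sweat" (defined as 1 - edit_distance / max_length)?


Word 1: "swim" (length 4)
Word 2: "sweat" (length 5)
One optimal edit sequence:
  1. keep 's'
  2. keep 'w'
  3. insert 'e'  (+1)
  4. substitute 'i' -> 'a'  (+1)
  5. substitute 'm' -> 't'  (+1)
Edit distance = 3
Max length = max(4, 5) = 5
Similarity = 1 - 3/5
= 0.4000


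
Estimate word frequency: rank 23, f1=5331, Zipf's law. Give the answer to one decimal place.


Zipf's law: f(r) = f(1) / r
f(1) = 5331
f(23) = 5331 / 23
= 231.8 occurrences


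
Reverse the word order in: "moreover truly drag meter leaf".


Original: "moreover truly drag meter leaf"
Words (1..n): moreover | truly | drag | meter | leaf
Reversed (n..1): leaf | meter | drag | truly | moreover
Result = "leaf meter drag truly moreover"


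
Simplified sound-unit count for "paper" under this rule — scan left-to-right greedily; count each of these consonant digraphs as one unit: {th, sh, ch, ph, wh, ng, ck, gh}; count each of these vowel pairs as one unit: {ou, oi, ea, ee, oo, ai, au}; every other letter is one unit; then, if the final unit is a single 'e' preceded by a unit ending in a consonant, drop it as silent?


Word: "paper" (5 letters)
Left-to-right scan:
  (1) 'p' (letter)
  (2) 'a' (letter)
  (3) 'p' (letter)
  (4) 'e' (letter)
  (5) 'r' (letter)
Units from scan: 5
Sound units = 5 units


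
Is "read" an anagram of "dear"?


Word 1: "dear" → sorted: ader
Word 2: "read" → sorted: ader
Same letters? ader == ader
Anagram = Yes


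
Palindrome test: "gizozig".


Word: "gizozig"
Reversed: "gizozig"
Forward == Backward? gizozig == gizozig
Palindrome = Yes


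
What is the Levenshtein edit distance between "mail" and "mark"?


Word 1: "mail" (length 4)
Word 2: "mark" (length 4)
One optimal edit sequence (insert/delete/substitute each cost 1):
  1. keep 'm'
  2. keep 'a'
  3. substitute 'i' -> 'r'  (+1)
  4. substitute 'l' -> 'k'  (+1)
Total edit operations: 2
Edit distance = 2


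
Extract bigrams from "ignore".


Word: "ignore" (length 6)
Number of bigrams = 6 - 2 + 1 = 5
  Position 0: "ig"
  Position 1: "gn"
  Position 2: "no"
  Position 3: "or"
  Position 4: "re"
Bigrams = "ig", "gn", "no", "or", "re"


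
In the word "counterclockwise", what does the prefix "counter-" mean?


Prefix: counter-
As in: counterclockwise -> counter- + clockwise
Meaning = against / opposite


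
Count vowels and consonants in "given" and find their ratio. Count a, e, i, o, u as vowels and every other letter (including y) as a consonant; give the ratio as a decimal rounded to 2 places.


Word: "given"
Vowels (a,e,i,o,u): 2
Consonants: 3
Ratio = 2/3
= 0.67


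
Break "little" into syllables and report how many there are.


Word: "little"
Syllable breakdown: lit | tle
Counting: 2 parts
= 2 syllables


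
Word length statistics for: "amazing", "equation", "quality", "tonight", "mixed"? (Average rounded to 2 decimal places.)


Lengths: "amazing"=7, "equation"=8, "quality"=7, "tonight"=7, "mixed"=5
Sum = 34, Count = 5
Average = 34/5 = 6.80
= avg=6.80, min=5, max=8


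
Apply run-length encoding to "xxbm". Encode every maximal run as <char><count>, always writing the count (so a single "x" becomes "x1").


String: "xxbm"
Scanning for consecutive runs:
  'x' x 2
  'b' x 1
  'm' x 1
RLE = "x2b1m1"


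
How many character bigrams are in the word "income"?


Word: "income" (length 6)
Number of 2-grams = length - 2 + 1 = 6 - 2 + 1
= 5


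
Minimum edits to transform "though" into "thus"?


Word 1: "though" (length 6)
Word 2: "thus" (length 4)
One optimal edit sequence (insert/delete/substitute each cost 1):
  1. keep 't'
  2. keep 'h'
  3. delete 'o'  (+1)
  4. keep 'u'
  5. delete 'g'  (+1)
  6. substitute 'h' -> 's'  (+1)
Total edit operations: 3
Edit distance = 3


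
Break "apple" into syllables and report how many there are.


Word: "apple"
Syllable breakdown: ap / ple
Counting: 2 parts
= 2 syllables


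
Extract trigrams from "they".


Word: "they" (length 4)
Number of trigrams = 4 - 3 + 1 = 2
  Position 0: "the"
  Position 1: "hey"
Trigrams = "the", "hey"


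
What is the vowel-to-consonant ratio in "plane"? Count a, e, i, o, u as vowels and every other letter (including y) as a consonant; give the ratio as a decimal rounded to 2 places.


Word: "plane"
Vowels (a,e,i,o,u): 2
Consonants: 3
Ratio = 2/3
= 0.67


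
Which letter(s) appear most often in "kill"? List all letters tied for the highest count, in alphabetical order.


Word: "kill"
Letter counts:
  'i': 1
  'k': 1
  'l': 2
Maximum count = 2
Most frequent = 'l' (2 times each)


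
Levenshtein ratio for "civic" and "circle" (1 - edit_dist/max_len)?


Word 1: "civic" (length 5)
Word 2: "circle" (length 6)
One optimal edit sequence:
  1. keep 'c'
  2. keep 'i'
  3. insert 'r'  (+1)
  4. substitute 'v' -> 'c'  (+1)
  5. substitute 'i' -> 'l'  (+1)
  6. substitute 'c' -> 'e'  (+1)
Edit distance = 4
Max length = max(5, 6) = 6
Similarity = 1 - 4/6
= 0.3333


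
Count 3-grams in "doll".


Word: "doll" (length 4)
Number of 3-grams = length - 3 + 1 = 4 - 3 + 1
= 2


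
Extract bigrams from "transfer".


Word: "transfer" (length 8)
Number of bigrams = 8 - 2 + 1 = 7
  Position 0: "tr"
  Position 1: "ra"
  Position 2: "an"
  Position 3: "ns"
  Position 4: "sf"
  Position 5: "fe"
  Position 6: "er"
Bigrams = "tr", "ra", "an", "ns", "sf", "fe", "er"


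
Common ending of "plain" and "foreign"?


Word 1: "plain"
Word 2: "foreign"
Comparing from end:
  Pos -1: 'n' == 'n'
  Pos -2: 'i' != 'g' (stop)
LCS = "n" (length 1)


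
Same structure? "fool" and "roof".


Pattern of "fool": [0, 1, 1, 2]
Pattern of "roof": [0, 1, 1, 2]
Patterns match
Same pattern = Yes


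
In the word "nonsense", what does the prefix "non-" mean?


Prefix: non-
As in: nonsense -> non- + sense
Meaning = not


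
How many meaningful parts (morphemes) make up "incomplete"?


Word: "incomplete"
Morphemes: in- + complete
Each morpheme carries meaning
= 2 morphemes


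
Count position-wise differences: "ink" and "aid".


Comparing character by character (same length = 3):
  Pos 0: 'i' vs 'a' !=
  Pos 1: 'n' vs 'i' !=
  Pos 2: 'k' vs 'd' !=
Hamming distance = 3


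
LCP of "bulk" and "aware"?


Word 1: "bulk"
Word 2: "aware"
Comparing from start:
  Pos 0: 'b' != 'a' (stop)
LCP = "" (length 0)


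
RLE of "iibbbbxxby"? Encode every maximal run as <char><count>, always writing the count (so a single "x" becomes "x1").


String: "iibbbbxxby"
Scanning for consecutive runs:
  'i' x 2
  'b' x 4
  'x' x 2
  'b' x 1
  'y' x 1
RLE = "i2b4x2b1y1"


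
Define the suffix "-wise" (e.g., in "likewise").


Suffix: -wise
Example: likewise (like + -wise)
Meaning = in the manner of


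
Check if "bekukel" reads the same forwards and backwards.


Word: "bekukel"
Reversed: "lekukeb"
Forward == Backward? bekukel != lekukeb
Palindrome = No


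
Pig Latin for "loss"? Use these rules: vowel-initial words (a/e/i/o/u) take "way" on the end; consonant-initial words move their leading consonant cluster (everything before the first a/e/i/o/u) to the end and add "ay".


Word: "loss"
Starts with consonant(s) → move to end, add 'ay'
Consonant cluster: "l"
Pig Latin = "osslay"


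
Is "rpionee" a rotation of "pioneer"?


Word: "pioneer", Candidate: "rpionee"
Method: check if candidate is substring of word+word
"pioneerpioneer" contains "rpionee"? Yes
Is rotation = Yes


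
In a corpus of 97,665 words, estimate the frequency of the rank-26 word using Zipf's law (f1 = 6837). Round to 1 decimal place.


Zipf's law: f(r) = f(1) / r
f(1) = 6837
f(26) = 6837 / 26
= 263.0 occurrences


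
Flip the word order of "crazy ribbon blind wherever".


Original: "crazy ribbon blind wherever"
Words (1..n): crazy | ribbon | blind | wherever
Reversed (n..1): wherever | blind | ribbon | crazy
Result = "wherever blind ribbon crazy"


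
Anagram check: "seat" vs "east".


Word 1: "seat" → sorted: aest
Word 2: "east" → sorted: aest
Same letters? aest == aest
Anagram = Yes


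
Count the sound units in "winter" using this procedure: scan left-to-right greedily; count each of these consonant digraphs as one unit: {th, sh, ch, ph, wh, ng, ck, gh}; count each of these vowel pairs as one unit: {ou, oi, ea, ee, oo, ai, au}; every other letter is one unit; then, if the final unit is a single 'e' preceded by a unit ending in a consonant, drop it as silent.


Word: "winter" (6 letters)
Left-to-right scan:
  (1) 'w' (letter)
  (2) 'i' (letter)
  (3) 'n' (letter)
  (4) 't' (letter)
  (5) 'e' (letter)
  (6) 'r' (letter)
Units from scan: 6
Sound units = 6 units


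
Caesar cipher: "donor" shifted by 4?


Word: "donor"
Shift: 4
Each letter → (letter + shift) mod 26:
  'd' (3) + 4 = 7 → 'h'
  'o' (14) + 4 = 18 → 's'
  'n' (13) + 4 = 17 → 'r'
  'o' (14) + 4 = 18 → 's'
  'r' (17) + 4 = 21 → 'v'
Result = "hsrsv"


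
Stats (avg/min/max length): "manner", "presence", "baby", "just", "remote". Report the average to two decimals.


Lengths: "manner"=6, "presence"=8, "baby"=4, "just"=4, "remote"=6
Sum = 28, Count = 5
Average = 28/5 = 5.60
= avg=5.60, min=4, max=8


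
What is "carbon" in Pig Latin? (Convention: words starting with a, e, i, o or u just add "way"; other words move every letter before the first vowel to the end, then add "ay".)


Word: "carbon"
Starts with consonant(s) → move to end, add 'ay'
Consonant cluster: "c"
Pig Latin = "arboncay"


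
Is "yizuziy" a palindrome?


Word: "yizuziy"
Reversed: "yizuziy"
Forward == Backward? yizuziy == yizuziy
Palindrome = Yes


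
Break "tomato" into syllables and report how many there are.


Word: "tomato"
Syllable breakdown: to | ma | to
Counting: 3 parts
= 3 syllables


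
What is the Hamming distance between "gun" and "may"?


Comparing character by character (same length = 3):
  Pos 0: 'g' vs 'm' !=
  Pos 1: 'u' vs 'a' !=
  Pos 2: 'n' vs 'y' !=
Hamming distance = 3


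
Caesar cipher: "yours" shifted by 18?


Word: "yours"
Shift: 18
Each letter → (letter + shift) mod 26:
  'y' (24) + 18 = 16 → 'q'
  'o' (14) + 18 = 6 → 'g'
  'u' (20) + 18 = 12 → 'm'
  'r' (17) + 18 = 9 → 'j'
  's' (18) + 18 = 10 → 'k'
Result = "qgmjk"


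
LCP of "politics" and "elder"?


Word 1: "politics"
Word 2: "elder"
Comparing from start:
  Pos 0: 'p' != 'e' (stop)
LCP = "" (length 0)


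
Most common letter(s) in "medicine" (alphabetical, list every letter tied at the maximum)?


Word: "medicine"
Letter counts:
  'c': 1
  'd': 1
  'e': 2
  'i': 2
  'm': 1
  'n': 1
Maximum count = 2
Most frequent = 'e', 'i' (2 times each)


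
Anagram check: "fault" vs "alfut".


Word 1: "fault" → sorted: afltu
Word 2: "alfut" → sorted: afltu
Same letters? afltu == afltu
Anagram = Yes


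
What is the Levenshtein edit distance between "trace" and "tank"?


Word 1: "trace" (length 5)
Word 2: "tank" (length 4)
One optimal edit sequence (insert/delete/substitute each cost 1):
  1. keep 't'
  2. delete 'r'  (+1)
  3. keep 'a'
  4. substitute 'c' -> 'n'  (+1)
  5. substitute 'e' -> 'k'  (+1)
Total edit operations: 3
Edit distance = 3


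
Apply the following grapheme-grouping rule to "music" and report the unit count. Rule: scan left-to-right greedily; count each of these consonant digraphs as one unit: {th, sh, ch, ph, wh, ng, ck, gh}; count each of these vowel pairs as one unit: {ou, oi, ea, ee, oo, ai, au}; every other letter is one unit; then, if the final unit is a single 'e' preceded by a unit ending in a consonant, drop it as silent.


Word: "music" (5 letters)
Left-to-right scan:
  (1) 'm' (letter)
  (2) 'u' (letter)
  (3) 's' (letter)
  (4) 'i' (letter)
  (5) 'c' (letter)
Units from scan: 5
Sound units = 5 units


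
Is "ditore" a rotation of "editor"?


Word: "editor", Candidate: "ditore"
Method: check if candidate is substring of word+word
"editoreditor" contains "ditore"? Yes
Is rotation = Yes


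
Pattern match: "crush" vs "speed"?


Pattern of "crush": [0, 1, 2, 3, 4]
Pattern of "speed": [0, 1, 2, 2, 3]
Patterns do not match
Same pattern = No


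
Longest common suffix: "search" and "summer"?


Word 1: "search"
Word 2: "summer"
Comparing from end:
  Pos -1: 'h' != 'r' (stop)
LCS = "" (length 0)


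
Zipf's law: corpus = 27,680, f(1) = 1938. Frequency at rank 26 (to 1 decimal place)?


Zipf's law: f(r) = f(1) / r
f(1) = 1938
f(26) = 1938 / 26
= 74.5 occurrences


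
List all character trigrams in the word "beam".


Word: "beam" (length 4)
Number of trigrams = 4 - 3 + 1 = 2
  Position 0: "bea"
  Position 1: "eam"
Trigrams = "bea", "eam"


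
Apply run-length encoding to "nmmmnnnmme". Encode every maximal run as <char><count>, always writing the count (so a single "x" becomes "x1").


String: "nmmmnnnmme"
Scanning for consecutive runs:
  'n' x 1
  'm' x 3
  'n' x 3
  'm' x 2
  'e' x 1
RLE = "n1m3n3m2e1"


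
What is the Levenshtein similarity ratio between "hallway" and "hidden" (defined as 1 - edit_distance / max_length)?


Word 1: "hallway" (length 7)
Word 2: "hidden" (length 6)
One optimal edit sequence:
  1. keep 'h'
  2. delete 'a'  (+1)
  3. substitute 'l' -> 'i'  (+1)
  4. substitute 'l' -> 'd'  (+1)
  5. substitute 'w' -> 'd'  (+1)
  6. substitute 'a' -> 'e'  (+1)
  7. substitute 'y' -> 'n'  (+1)
Edit distance = 6
Max length = max(7, 6) = 7
Similarity = 1 - 6/7
= 0.1429


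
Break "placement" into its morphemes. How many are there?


Word: "placement"
Morphemes: place | -ment
Each morpheme carries meaning
= 2 morphemes


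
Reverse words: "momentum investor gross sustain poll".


Original: "momentum investor gross sustain poll"
Words (1..n): momentum | investor | gross | sustain | poll
Reversed (n..1): poll | sustain | gross | investor | momentum
Result = "poll sustain gross investor momentum"


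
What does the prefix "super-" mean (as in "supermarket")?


Prefix: super-
Example: supermarket (super- + market)
Meaning = above / beyond


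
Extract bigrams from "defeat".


Word: "defeat" (length 6)
Number of bigrams = 6 - 2 + 1 = 5
  Position 0: "de"
  Position 1: "ef"
  Position 2: "fe"
  Position 3: "ea"
  Position 4: "at"
Bigrams = "de", "ef", "fe", "ea", "at"


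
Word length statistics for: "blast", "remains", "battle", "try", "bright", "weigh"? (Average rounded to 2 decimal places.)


Lengths: "blast"=5, "remains"=7, "battle"=6, "try"=3, "bright"=6, "weigh"=5
Sum = 32, Count = 6
Average = 32/6 = 5.33
= avg=5.33, min=3, max=7


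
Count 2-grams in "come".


Word: "come" (length 4)
Number of 2-grams = length - 2 + 1 = 4 - 2 + 1
= 3


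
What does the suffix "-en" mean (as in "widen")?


Suffix: -en
Example: widen = wide + -en, with a spelling change
Meaning = to make / become


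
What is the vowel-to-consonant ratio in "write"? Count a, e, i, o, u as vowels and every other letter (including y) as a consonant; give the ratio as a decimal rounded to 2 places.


Word: "write"
Vowels (a,e,i,o,u): 2
Consonants: 3
Ratio = 2/3
= 0.67


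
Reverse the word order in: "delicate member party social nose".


Original: "delicate member party social nose"
Words (1..n): delicate | member | party | social | nose
Reversed (n..1): nose | social | party | member | delicate
Result = "nose social party member delicate"


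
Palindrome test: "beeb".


Word: "beeb"
Reversed: "beeb"
Forward == Backward? beeb == beeb
Palindrome = Yes


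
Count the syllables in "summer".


Word: "summer"
Syllable breakdown: sum / mer
Counting: 2 parts
= 2 syllables


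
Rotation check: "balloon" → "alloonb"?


Word: "balloon", Candidate: "alloonb"
Method: check if candidate is substring of word+word
"balloonballoon" contains "alloonb"? Yes
Is rotation = Yes


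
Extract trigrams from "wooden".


Word: "wooden" (length 6)
Number of trigrams = 6 - 3 + 1 = 4
  Position 0: "woo"
  Position 1: "ood"
  Position 2: "ode"
  Position 3: "den"
Trigrams = "woo", "ood", "ode", "den"


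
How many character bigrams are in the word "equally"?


Word: "equally" (length 7)
Number of 2-grams = length - 2 + 1 = 7 - 2 + 1
= 6


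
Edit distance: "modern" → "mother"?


Word 1: "modern" (length 6)
Word 2: "mother" (length 6)
One optimal edit sequence (insert/delete/substitute each cost 1):
  1. keep 'm'
  2. keep 'o'
  3. insert 't'  (+1)
  4. substitute 'd' -> 'h'  (+1)
  5. keep 'e'
  6. keep 'r'
  7. delete 'n'  (+1)
Total edit operations: 3
Edit distance = 3


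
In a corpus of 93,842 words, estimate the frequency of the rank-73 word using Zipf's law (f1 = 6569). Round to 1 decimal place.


Zipf's law: f(r) = f(1) / r
f(1) = 6569
f(73) = 6569 / 73
= 90.0 occurrences


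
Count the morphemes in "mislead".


Word: "mislead"
Morphemes: mis- | lead
Each morpheme carries meaning
= 2 morphemes


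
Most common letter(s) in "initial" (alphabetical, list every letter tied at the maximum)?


Word: "initial"
Letter counts:
  'a': 1
  'i': 3
  'l': 1
  'n': 1
  't': 1
Maximum count = 3
Most frequent = 'i' (3 times each)


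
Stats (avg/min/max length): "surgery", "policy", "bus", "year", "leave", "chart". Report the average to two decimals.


Lengths: "surgery"=7, "policy"=6, "bus"=3, "year"=4, "leave"=5, "chart"=5
Sum = 30, Count = 6
Average = 30/6 = 5.00
= avg=5.00, min=3, max=7
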